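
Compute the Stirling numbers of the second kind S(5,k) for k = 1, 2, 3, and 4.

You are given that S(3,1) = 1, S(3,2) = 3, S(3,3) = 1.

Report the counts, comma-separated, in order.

1, 15, 25, 10

@4  (4,1):1·1+0→1, (4,2):3·2+1→7, (4,3):1·3+3→6, (4,4):0·4+1→1
@5  (5,1):1·1+0→1, (5,2):7·2+1→15, (5,3):6·3+7→25, (5,4):1·4+6→10
Read S(5,1) = 1, S(5,2) = 15, S(5,3) = 25, S(5,4) = 10.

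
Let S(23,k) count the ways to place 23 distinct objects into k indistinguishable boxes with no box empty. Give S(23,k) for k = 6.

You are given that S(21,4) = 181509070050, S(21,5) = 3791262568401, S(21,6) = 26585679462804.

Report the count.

i=22: T(22,5)=181509070050+5·3791262568401=19137821912055 | T(22,6)=3791262568401+6·26585679462804=163305339345225
i=23: T(23,6)=19137821912055+6·163305339345225=998969857983405
Read S(23,6) = 998969857983405.

998969857983405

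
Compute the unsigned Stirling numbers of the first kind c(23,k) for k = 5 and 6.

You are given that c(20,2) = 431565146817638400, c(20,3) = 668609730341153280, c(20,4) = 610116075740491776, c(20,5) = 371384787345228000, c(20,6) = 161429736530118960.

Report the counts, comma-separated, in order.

4280722865357147142912, 2021687376910682741568

i=21: T(21,3)=431565146817638400+20·668609730341153280=13803759753640704000 | T(21,4)=668609730341153280+20·610116075740491776=12870931245150988800 | T(21,5)=610116075740491776+20·371384787345228000=8037811822645051776 | T(21,6)=371384787345228000+20·161429736530118960=3599979517947607200
i=22: T(22,4)=13803759753640704000+21·12870931245150988800=284093315901811468800 | T(22,5)=12870931245150988800+21·8037811822645051776=181664979520697076096 | T(22,6)=8037811822645051776+21·3599979517947607200=83637381699544802976
i=23: T(23,5)=284093315901811468800+22·181664979520697076096=4280722865357147142912 | T(23,6)=181664979520697076096+22·83637381699544802976=2021687376910682741568
Read c(23,5) = 4280722865357147142912, c(23,6) = 2021687376910682741568.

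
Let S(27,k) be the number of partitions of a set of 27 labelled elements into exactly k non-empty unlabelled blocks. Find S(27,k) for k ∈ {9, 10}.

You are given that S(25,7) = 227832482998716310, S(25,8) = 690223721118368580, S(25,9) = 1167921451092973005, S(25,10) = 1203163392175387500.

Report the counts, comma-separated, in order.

106563273280541795575, 143197070509423605675

i=26: T(26,8)=227832482998716310+8·690223721118368580=5749622251945664950 | T(26,9)=690223721118368580+9·1167921451092973005=11201516780955125625 | T(26,10)=1167921451092973005+10·1203163392175387500=13199555372846848005
i=27: T(27,9)=5749622251945664950+9·11201516780955125625=106563273280541795575 | T(27,10)=11201516780955125625+10·13199555372846848005=143197070509423605675
Read S(27,9) = 106563273280541795575, S(27,10) = 143197070509423605675.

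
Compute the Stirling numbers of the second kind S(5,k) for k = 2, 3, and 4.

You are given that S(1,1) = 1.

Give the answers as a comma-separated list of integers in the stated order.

15, 25, 10

@2  (2,1):1·1+0→1, (2,2):0·2+1→1
@3  (3,1):1·1+0→1, (3,2):1·2+1→3, (3,3):0·3+1→1
@4  (4,1):1·1+0→1, (4,2):3·2+1→7, (4,3):1·3+3→6, (4,4):0·4+1→1
@5  (5,2):7·2+1→15, (5,3):6·3+7→25, (5,4):1·4+6→10
Read S(5,2) = 15, S(5,3) = 25, S(5,4) = 10.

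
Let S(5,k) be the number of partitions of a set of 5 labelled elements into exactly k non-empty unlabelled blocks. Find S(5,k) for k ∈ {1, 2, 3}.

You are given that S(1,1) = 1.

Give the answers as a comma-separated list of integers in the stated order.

@2  (2,1):1·1+0→1, (2,2):0·2+1→1
@3  (3,1):1·1+0→1, (3,2):1·2+1→3, (3,3):0·3+1→1
@4  (4,1):1·1+0→1, (4,2):3·2+1→7, (4,3):1·3+3→6
@5  (5,1):1·1+0→1, (5,2):7·2+1→15, (5,3):6·3+7→25
Read S(5,1) = 1, S(5,2) = 15, S(5,3) = 25.

1, 15, 25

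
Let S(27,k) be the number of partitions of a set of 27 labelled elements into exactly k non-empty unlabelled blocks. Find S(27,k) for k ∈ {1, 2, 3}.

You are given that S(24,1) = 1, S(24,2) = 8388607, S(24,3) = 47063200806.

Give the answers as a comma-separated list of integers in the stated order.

1, 67108863, 1270865805301

[25] T[25,1]:1*1+0=1 · T[25,2]:2*8388607+1=16777215 · T[25,3]:3*47063200806+8388607=141197991025
[26] T[26,1]:1*1+0=1 · T[26,2]:2*16777215+1=33554431 · T[26,3]:3*141197991025+16777215=423610750290
[27] T[27,1]:1*1+0=1 · T[27,2]:2*33554431+1=67108863 · T[27,3]:3*423610750290+33554431=1270865805301
Read S(27,1) = 1, S(27,2) = 67108863, S(27,3) = 1270865805301.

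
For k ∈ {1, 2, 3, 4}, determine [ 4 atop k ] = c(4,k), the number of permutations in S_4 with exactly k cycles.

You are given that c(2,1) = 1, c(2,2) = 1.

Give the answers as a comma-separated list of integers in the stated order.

[3] T[3,1]:2*1+0=2 · T[3,2]:2*1+1=3 · T[3,3]:2*0+1=1
[4] T[4,1]:3*2+0=6 · T[4,2]:3*3+2=11 · T[4,3]:3*1+3=6 · T[4,4]:3*0+1=1
Read c(4,1) = 6, c(4,2) = 11, c(4,3) = 6, c(4,4) = 1.

6, 11, 6, 1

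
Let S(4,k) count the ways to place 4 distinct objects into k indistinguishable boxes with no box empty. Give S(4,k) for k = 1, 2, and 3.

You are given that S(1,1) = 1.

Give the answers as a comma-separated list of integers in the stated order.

1, 7, 6

[2] T[2,1]:1*1+0=1 · T[2,2]:2*0+1=1
[3] T[3,1]:1*1+0=1 · T[3,2]:2*1+1=3 · T[3,3]:3*0+1=1
[4] T[4,1]:1*1+0=1 · T[4,2]:2*3+1=7 · T[4,3]:3*1+3=6
Read S(4,1) = 1, S(4,2) = 7, S(4,3) = 6.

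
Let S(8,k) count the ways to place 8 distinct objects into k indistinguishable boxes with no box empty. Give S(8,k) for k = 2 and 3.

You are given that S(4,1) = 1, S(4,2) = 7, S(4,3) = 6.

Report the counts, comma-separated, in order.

127, 966

row 5: T[5][1]=1·1+0=1  T[5][2]=2·7+1=15  T[5][3]=3·6+7=25
row 6: T[6][1]=1·1+0=1  T[6][2]=2·15+1=31  T[6][3]=3·25+15=90
row 7: T[7][1]=1·1+0=1  T[7][2]=2·31+1=63  T[7][3]=3·90+31=301
row 8: T[8][2]=2·63+1=127  T[8][3]=3·301+63=966
Read S(8,2) = 127, S(8,3) = 966.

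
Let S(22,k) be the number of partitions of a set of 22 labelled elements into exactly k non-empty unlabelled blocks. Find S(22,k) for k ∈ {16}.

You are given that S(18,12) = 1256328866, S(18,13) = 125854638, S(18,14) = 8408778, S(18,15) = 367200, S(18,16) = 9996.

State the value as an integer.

@19  (19,13):125854638·13+1256328866→2892439160, (19,14):8408778·14+125854638→243577530, (19,15):367200·15+8408778→13916778, (19,16):9996·16+367200→527136
@20  (20,14):243577530·14+2892439160→6302524580, (20,15):13916778·15+243577530→452329200, (20,16):527136·16+13916778→22350954
@21  (21,15):452329200·15+6302524580→13087462580, (21,16):22350954·16+452329200→809944464
@22  (22,16):809944464·16+13087462580→26046574004
Read S(22,16) = 26046574004.

26046574004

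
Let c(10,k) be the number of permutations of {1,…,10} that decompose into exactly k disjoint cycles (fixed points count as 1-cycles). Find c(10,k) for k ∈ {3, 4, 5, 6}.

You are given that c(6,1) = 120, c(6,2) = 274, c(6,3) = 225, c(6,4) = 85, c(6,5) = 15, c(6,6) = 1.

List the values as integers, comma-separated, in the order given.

@7  (7,1):120·6+0→720, (7,2):274·6+120→1764, (7,3):225·6+274→1624, (7,4):85·6+225→735, (7,5):15·6+85→175, (7,6):1·6+15→21
@8  (8,1):720·7+0→5040, (8,2):1764·7+720→13068, (8,3):1624·7+1764→13132, (8,4):735·7+1624→6769, (8,5):175·7+735→1960, (8,6):21·7+175→322
@9  (9,2):13068·8+5040→109584, (9,3):13132·8+13068→118124, (9,4):6769·8+13132→67284, (9,5):1960·8+6769→22449, (9,6):322·8+1960→4536
@10  (10,3):118124·9+109584→1172700, (10,4):67284·9+118124→723680, (10,5):22449·9+67284→269325, (10,6):4536·9+22449→63273
Read c(10,3) = 1172700, c(10,4) = 723680, c(10,5) = 269325, c(10,6) = 63273.

1172700, 723680, 269325, 63273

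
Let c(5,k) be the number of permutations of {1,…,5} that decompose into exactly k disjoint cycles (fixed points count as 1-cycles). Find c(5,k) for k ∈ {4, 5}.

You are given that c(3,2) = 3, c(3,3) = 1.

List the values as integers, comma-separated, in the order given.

row 4: T[4][3]=3·1+3=6  T[4][4]=3·0+1=1
row 5: T[5][4]=4·1+6=10  T[5][5]=4·0+1=1
Read c(5,4) = 10, c(5,5) = 1.

10, 1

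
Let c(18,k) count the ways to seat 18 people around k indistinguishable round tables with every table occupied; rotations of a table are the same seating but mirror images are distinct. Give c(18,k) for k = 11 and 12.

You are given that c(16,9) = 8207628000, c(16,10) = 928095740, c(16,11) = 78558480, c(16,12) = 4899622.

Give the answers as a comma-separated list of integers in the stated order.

row 17: T[17][10]=16·928095740+8207628000=23057159840  T[17][11]=16·78558480+928095740=2185031420  T[17][12]=16·4899622+78558480=156952432
row 18: T[18][11]=17·2185031420+23057159840=60202693980  T[18][12]=17·156952432+2185031420=4853222764
Read c(18,11) = 60202693980, c(18,12) = 4853222764.

60202693980, 4853222764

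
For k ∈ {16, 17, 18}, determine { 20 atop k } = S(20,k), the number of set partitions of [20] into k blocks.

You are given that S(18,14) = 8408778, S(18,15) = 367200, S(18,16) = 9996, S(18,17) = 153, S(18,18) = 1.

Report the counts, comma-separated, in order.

@19  (19,15):367200·15+8408778→13916778, (19,16):9996·16+367200→527136, (19,17):153·17+9996→12597, (19,18):1·18+153→171
@20  (20,16):527136·16+13916778→22350954, (20,17):12597·17+527136→741285, (20,18):171·18+12597→15675
Read S(20,16) = 22350954, S(20,17) = 741285, S(20,18) = 15675.

22350954, 741285, 15675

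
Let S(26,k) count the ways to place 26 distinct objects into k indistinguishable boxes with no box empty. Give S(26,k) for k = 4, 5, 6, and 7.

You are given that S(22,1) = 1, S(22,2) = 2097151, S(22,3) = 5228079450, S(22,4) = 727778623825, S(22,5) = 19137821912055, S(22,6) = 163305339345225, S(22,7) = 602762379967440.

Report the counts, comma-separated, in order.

r23: T_23,1=1×1+0=1; T_23,2=2×2097151+1=4194303; T_23,3=3×5228079450+2097151=15686335501; T_23,4=4×727778623825+5228079450=2916342574750; T_23,5=5×19137821912055+727778623825=96416888184100; T_23,6=6×163305339345225+19137821912055=998969857983405; T_23,7=7×602762379967440+163305339345225=4382641999117305
r24: T_24,2=2×4194303+1=8388607; T_24,3=3×15686335501+4194303=47063200806; T_24,4=4×2916342574750+15686335501=11681056634501; T_24,5=5×96416888184100+2916342574750=485000783495250; T_24,6=6×998969857983405+96416888184100=6090236036084530; T_24,7=7×4382641999117305+998969857983405=31677463851804540
r25: T_25,3=3×47063200806+8388607=141197991025; T_25,4=4×11681056634501+47063200806=46771289738810; T_25,5=5×485000783495250+11681056634501=2436684974110751; T_25,6=6×6090236036084530+485000783495250=37026417000002430; T_25,7=7×31677463851804540+6090236036084530=227832482998716310
r26: T_26,4=4×46771289738810+141197991025=187226356946265; T_26,5=5×2436684974110751+46771289738810=12230196160292565; T_26,6=6×37026417000002430+2436684974110751=224595186974125331; T_26,7=7×227832482998716310+37026417000002430=1631853797991016600
Read S(26,4) = 187226356946265, S(26,5) = 12230196160292565, S(26,6) = 224595186974125331, S(26,7) = 1631853797991016600.

187226356946265, 12230196160292565, 224595186974125331, 1631853797991016600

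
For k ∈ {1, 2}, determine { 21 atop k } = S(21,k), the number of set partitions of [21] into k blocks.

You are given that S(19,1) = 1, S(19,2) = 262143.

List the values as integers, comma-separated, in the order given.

1, 1048575

row 20: T[20][1]=1·1+0=1  T[20][2]=2·262143+1=524287
row 21: T[21][1]=1·1+0=1  T[21][2]=2·524287+1=1048575
Read S(21,1) = 1, S(21,2) = 1048575.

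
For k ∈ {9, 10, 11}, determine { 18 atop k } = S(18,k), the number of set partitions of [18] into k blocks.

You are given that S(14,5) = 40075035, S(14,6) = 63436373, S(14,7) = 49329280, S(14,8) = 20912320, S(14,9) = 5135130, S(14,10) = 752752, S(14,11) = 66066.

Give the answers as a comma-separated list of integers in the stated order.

row 15: T[15][6]=6·63436373+40075035=420693273  T[15][7]=7·49329280+63436373=408741333  T[15][8]=8·20912320+49329280=216627840  T[15][9]=9·5135130+20912320=67128490  T[15][10]=10·752752+5135130=12662650  T[15][11]=11·66066+752752=1479478
row 16: T[16][7]=7·408741333+420693273=3281882604  T[16][8]=8·216627840+408741333=2141764053  T[16][9]=9·67128490+216627840=820784250  T[16][10]=10·12662650+67128490=193754990  T[16][11]=11·1479478+12662650=28936908
row 17: T[17][8]=8·2141764053+3281882604=20415995028  T[17][9]=9·820784250+2141764053=9528822303  T[17][10]=10·193754990+820784250=2758334150  T[17][11]=11·28936908+193754990=512060978
row 18: T[18][9]=9·9528822303+20415995028=106175395755  T[18][10]=10·2758334150+9528822303=37112163803  T[18][11]=11·512060978+2758334150=8391004908
Read S(18,9) = 106175395755, S(18,10) = 37112163803, S(18,11) = 8391004908.

106175395755, 37112163803, 8391004908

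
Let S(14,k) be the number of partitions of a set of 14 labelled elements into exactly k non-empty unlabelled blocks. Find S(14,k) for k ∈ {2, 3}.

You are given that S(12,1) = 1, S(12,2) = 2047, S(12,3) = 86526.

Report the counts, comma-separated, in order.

@13  (13,1):1·1+0→1, (13,2):2047·2+1→4095, (13,3):86526·3+2047→261625
@14  (14,2):4095·2+1→8191, (14,3):261625·3+4095→788970
Read S(14,2) = 8191, S(14,3) = 788970.

8191, 788970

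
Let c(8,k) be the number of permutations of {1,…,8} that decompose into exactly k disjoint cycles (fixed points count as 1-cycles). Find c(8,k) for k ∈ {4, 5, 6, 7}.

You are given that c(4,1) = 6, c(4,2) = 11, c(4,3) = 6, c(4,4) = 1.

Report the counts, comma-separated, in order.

6769, 1960, 322, 28

row 5: T[5][1]=4·6+0=24  T[5][2]=4·11+6=50  T[5][3]=4·6+11=35  T[5][4]=4·1+6=10  T[5][5]=4·0+1=1
row 6: T[6][2]=5·50+24=274  T[6][3]=5·35+50=225  T[6][4]=5·10+35=85  T[6][5]=5·1+10=15  T[6][6]=5·0+1=1
row 7: T[7][3]=6·225+274=1624  T[7][4]=6·85+225=735  T[7][5]=6·15+85=175  T[7][6]=6·1+15=21  T[7][7]=6·0+1=1
row 8: T[8][4]=7·735+1624=6769  T[8][5]=7·175+735=1960  T[8][6]=7·21+175=322  T[8][7]=7·1+21=28
Read c(8,4) = 6769, c(8,5) = 1960, c(8,6) = 322, c(8,7) = 28.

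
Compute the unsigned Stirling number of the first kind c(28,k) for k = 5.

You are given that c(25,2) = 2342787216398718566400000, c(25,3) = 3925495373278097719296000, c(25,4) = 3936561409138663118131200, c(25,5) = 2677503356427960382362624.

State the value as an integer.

[26] T[26,3]:25*3925495373278097719296000+2342787216398718566400000=100480171548351161548800000 · T[26,4]:25*3936561409138663118131200+3925495373278097719296000=102339530601744675672576000 · T[26,5]:25*2677503356427960382362624+3936561409138663118131200=70874145319837672677196800
[27] T[27,4]:26*102339530601744675672576000+100480171548351161548800000=2761307967193712729035776000 · T[27,5]:26*70874145319837672677196800+102339530601744675672576000=1945067308917524165279692800
[28] T[28,5]:27*1945067308917524165279692800+2761307967193712729035776000=55278125307966865191587481600
Read c(28,5) = 55278125307966865191587481600.

55278125307966865191587481600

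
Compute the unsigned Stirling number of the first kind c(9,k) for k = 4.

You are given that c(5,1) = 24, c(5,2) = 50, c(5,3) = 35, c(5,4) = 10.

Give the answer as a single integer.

67284

[6] T[6,1]:5*24+0=120 · T[6,2]:5*50+24=274 · T[6,3]:5*35+50=225 · T[6,4]:5*10+35=85
[7] T[7,2]:6*274+120=1764 · T[7,3]:6*225+274=1624 · T[7,4]:6*85+225=735
[8] T[8,3]:7*1624+1764=13132 · T[8,4]:7*735+1624=6769
[9] T[9,4]:8*6769+13132=67284
Read c(9,4) = 67284.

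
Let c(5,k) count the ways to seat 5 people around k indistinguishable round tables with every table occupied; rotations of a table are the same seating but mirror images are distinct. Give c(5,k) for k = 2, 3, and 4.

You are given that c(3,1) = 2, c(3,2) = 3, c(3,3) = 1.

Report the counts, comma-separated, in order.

50, 35, 10

row 4: T[4][1]=3·2+0=6  T[4][2]=3·3+2=11  T[4][3]=3·1+3=6  T[4][4]=3·0+1=1
row 5: T[5][2]=4·11+6=50  T[5][3]=4·6+11=35  T[5][4]=4·1+6=10
Read c(5,2) = 50, c(5,3) = 35, c(5,4) = 10.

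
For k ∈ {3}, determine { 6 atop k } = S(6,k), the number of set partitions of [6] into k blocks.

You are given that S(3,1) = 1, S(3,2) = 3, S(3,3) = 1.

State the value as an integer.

90

row 4: T[4][1]=1·1+0=1  T[4][2]=2·3+1=7  T[4][3]=3·1+3=6
row 5: T[5][2]=2·7+1=15  T[5][3]=3·6+7=25
row 6: T[6][3]=3·25+15=90
Read S(6,3) = 90.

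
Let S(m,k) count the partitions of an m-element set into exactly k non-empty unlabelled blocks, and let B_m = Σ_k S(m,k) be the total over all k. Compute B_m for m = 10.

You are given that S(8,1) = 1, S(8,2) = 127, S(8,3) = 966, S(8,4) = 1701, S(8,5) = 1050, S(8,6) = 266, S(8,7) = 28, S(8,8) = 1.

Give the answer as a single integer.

[9] T[9,1]:1*1+0=1 · T[9,2]:2*127+1=255 · T[9,3]:3*966+127=3025 · T[9,4]:4*1701+966=7770 · T[9,5]:5*1050+1701=6951 · T[9,6]:6*266+1050=2646 · T[9,7]:7*28+266=462 · T[9,8]:8*1+28=36 · T[9,9]:9*0+1=1
[10] T[10,1]:1*1+0=1 · T[10,2]:2*255+1=511 · T[10,3]:3*3025+255=9330 · T[10,4]:4*7770+3025=34105 · T[10,5]:5*6951+7770=42525 · T[10,6]:6*2646+6951=22827 · T[10,7]:7*462+2646=5880 · T[10,8]:8*36+462=750 · T[10,9]:9*1+36=45 · T[10,10]:10*0+1=1
B_10 = ΣS(10,k) = 1+511+9330+34105+42525+22827+5880+750+45+1 = 115975

115975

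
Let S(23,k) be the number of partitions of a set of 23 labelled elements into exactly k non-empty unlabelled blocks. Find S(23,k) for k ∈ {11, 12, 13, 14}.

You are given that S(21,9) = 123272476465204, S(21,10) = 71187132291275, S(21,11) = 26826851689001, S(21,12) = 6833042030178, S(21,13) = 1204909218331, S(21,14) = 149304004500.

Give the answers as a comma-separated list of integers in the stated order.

[22] T[22,10]:10*71187132291275+123272476465204=835143799377954 · T[22,11]:11*26826851689001+71187132291275=366282500870286 · T[22,12]:12*6833042030178+26826851689001=108823356051137 · T[22,13]:13*1204909218331+6833042030178=22496861868481 · T[22,14]:14*149304004500+1204909218331=3295165281331
[23] T[23,11]:11*366282500870286+835143799377954=4864251308951100 · T[23,12]:12*108823356051137+366282500870286=1672162773483930 · T[23,13]:13*22496861868481+108823356051137=401282560341390 · T[23,14]:14*3295165281331+22496861868481=68629175807115
Read S(23,11) = 4864251308951100, S(23,12) = 1672162773483930, S(23,13) = 401282560341390, S(23,14) = 68629175807115.

4864251308951100, 1672162773483930, 401282560341390, 68629175807115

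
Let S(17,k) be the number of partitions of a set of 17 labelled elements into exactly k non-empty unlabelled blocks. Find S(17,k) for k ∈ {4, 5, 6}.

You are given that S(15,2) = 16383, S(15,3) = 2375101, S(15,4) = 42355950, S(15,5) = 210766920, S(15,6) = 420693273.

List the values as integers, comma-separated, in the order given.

694337290, 5652751651, 17505749898

row 16: T[16][3]=3·2375101+16383=7141686  T[16][4]=4·42355950+2375101=171798901  T[16][5]=5·210766920+42355950=1096190550  T[16][6]=6·420693273+210766920=2734926558
row 17: T[17][4]=4·171798901+7141686=694337290  T[17][5]=5·1096190550+171798901=5652751651  T[17][6]=6·2734926558+1096190550=17505749898
Read S(17,4) = 694337290, S(17,5) = 5652751651, S(17,6) = 17505749898.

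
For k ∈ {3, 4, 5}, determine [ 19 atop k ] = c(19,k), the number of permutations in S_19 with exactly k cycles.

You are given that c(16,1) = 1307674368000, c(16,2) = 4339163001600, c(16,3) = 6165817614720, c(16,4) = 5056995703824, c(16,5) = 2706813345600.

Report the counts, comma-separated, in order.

34012249593822720, 30321254007719424, 17950712280921504

r17: T_17,1=16×1307674368000+0=20922789888000; T_17,2=16×4339163001600+1307674368000=70734282393600; T_17,3=16×6165817614720+4339163001600=102992244837120; T_17,4=16×5056995703824+6165817614720=87077748875904; T_17,5=16×2706813345600+5056995703824=48366009233424
r18: T_18,2=17×70734282393600+20922789888000=1223405590579200; T_18,3=17×102992244837120+70734282393600=1821602444624640; T_18,4=17×87077748875904+102992244837120=1583313975727488; T_18,5=17×48366009233424+87077748875904=909299905844112
r19: T_19,3=18×1821602444624640+1223405590579200=34012249593822720; T_19,4=18×1583313975727488+1821602444624640=30321254007719424; T_19,5=18×909299905844112+1583313975727488=17950712280921504
Read c(19,3) = 34012249593822720, c(19,4) = 30321254007719424, c(19,5) = 17950712280921504.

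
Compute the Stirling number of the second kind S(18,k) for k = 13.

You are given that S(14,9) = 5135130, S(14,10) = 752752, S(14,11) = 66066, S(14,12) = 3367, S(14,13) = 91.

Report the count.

125854638

@15  (15,10):752752·10+5135130→12662650, (15,11):66066·11+752752→1479478, (15,12):3367·12+66066→106470, (15,13):91·13+3367→4550
@16  (16,11):1479478·11+12662650→28936908, (16,12):106470·12+1479478→2757118, (16,13):4550·13+106470→165620
@17  (17,12):2757118·12+28936908→62022324, (17,13):165620·13+2757118→4910178
@18  (18,13):4910178·13+62022324→125854638
Read S(18,13) = 125854638.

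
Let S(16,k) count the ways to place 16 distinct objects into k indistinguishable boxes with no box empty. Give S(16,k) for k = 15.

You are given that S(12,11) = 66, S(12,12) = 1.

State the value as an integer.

i=13: T(13,12)=66+12·1=78 | T(13,13)=1+13·0=1
i=14: T(14,13)=78+13·1=91 | T(14,14)=1+14·0=1
i=15: T(15,14)=91+14·1=105 | T(15,15)=1+15·0=1
i=16: T(16,15)=105+15·1=120
Read S(16,15) = 120.

120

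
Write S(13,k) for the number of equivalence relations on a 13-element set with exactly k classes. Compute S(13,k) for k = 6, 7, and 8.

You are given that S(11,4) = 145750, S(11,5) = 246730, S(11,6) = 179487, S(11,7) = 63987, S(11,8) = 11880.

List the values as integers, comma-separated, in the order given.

i=12: T(12,5)=145750+5·246730=1379400 | T(12,6)=246730+6·179487=1323652 | T(12,7)=179487+7·63987=627396 | T(12,8)=63987+8·11880=159027
i=13: T(13,6)=1379400+6·1323652=9321312 | T(13,7)=1323652+7·627396=5715424 | T(13,8)=627396+8·159027=1899612
Read S(13,6) = 9321312, S(13,7) = 5715424, S(13,8) = 1899612.

9321312, 5715424, 1899612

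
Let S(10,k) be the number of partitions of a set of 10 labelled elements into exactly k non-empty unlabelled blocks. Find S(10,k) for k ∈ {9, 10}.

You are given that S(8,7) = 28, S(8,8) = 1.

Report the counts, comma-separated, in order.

45, 1

i=9: T(9,8)=28+8·1=36 | T(9,9)=1+9·0=1
i=10: T(10,9)=36+9·1=45 | T(10,10)=1+10·0=1
Read S(10,9) = 45, S(10,10) = 1.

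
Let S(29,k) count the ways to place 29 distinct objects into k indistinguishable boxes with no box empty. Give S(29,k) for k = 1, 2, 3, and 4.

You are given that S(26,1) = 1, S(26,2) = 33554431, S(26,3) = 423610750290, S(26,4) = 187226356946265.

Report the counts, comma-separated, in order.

1, 268435455, 11438127792025, 11998160744311570

[27] T[27,1]:1*1+0=1 · T[27,2]:2*33554431+1=67108863 · T[27,3]:3*423610750290+33554431=1270865805301 · T[27,4]:4*187226356946265+423610750290=749329038535350
[28] T[28,1]:1*1+0=1 · T[28,2]:2*67108863+1=134217727 · T[28,3]:3*1270865805301+67108863=3812664524766 · T[28,4]:4*749329038535350+1270865805301=2998587019946701
[29] T[29,1]:1*1+0=1 · T[29,2]:2*134217727+1=268435455 · T[29,3]:3*3812664524766+134217727=11438127792025 · T[29,4]:4*2998587019946701+3812664524766=11998160744311570
Read S(29,1) = 1, S(29,2) = 268435455, S(29,3) = 11438127792025, S(29,4) = 11998160744311570.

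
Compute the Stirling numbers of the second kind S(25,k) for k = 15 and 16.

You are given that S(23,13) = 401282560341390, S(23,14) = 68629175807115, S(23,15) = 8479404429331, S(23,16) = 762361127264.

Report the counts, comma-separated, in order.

4299394655347200, 526655161695960

r24: T_24,14=14×68629175807115+401282560341390=1362091021641000; T_24,15=15×8479404429331+68629175807115=195820242247080; T_24,16=16×762361127264+8479404429331=20677182465555
r25: T_25,15=15×195820242247080+1362091021641000=4299394655347200; T_25,16=16×20677182465555+195820242247080=526655161695960
Read S(25,15) = 4299394655347200, S(25,16) = 526655161695960.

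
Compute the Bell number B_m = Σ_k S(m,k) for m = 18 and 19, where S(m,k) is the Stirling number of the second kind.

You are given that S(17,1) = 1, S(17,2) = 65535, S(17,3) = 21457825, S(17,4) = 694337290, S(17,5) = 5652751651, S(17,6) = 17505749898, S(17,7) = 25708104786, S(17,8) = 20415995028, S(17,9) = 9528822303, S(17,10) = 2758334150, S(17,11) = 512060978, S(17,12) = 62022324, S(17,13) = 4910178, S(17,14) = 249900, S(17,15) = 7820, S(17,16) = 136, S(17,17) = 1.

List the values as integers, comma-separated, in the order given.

i=18: T(18,1)=0+1·1=1 | T(18,2)=1+2·65535=131071 | T(18,3)=65535+3·21457825=64439010 | T(18,4)=21457825+4·694337290=2798806985 | T(18,5)=694337290+5·5652751651=28958095545 | T(18,6)=5652751651+6·17505749898=110687251039 | T(18,7)=17505749898+7·25708104786=197462483400 | T(18,8)=25708104786+8·20415995028=189036065010 | T(18,9)=20415995028+9·9528822303=106175395755 | T(18,10)=9528822303+10·2758334150=37112163803 | T(18,11)=2758334150+11·512060978=8391004908 | T(18,12)=512060978+12·62022324=1256328866 | T(18,13)=62022324+13·4910178=125854638 | T(18,14)=4910178+14·249900=8408778 | T(18,15)=249900+15·7820=367200 | T(18,16)=7820+16·136=9996 | T(18,17)=136+17·1=153 | T(18,18)=1+18·0=1
i=19: T(19,1)=0+1·1=1 | T(19,2)=1+2·131071=262143 | T(19,3)=131071+3·64439010=193448101 | T(19,4)=64439010+4·2798806985=11259666950 | T(19,5)=2798806985+5·28958095545=147589284710 | T(19,6)=28958095545+6·110687251039=693081601779 | T(19,7)=110687251039+7·197462483400=1492924634839 | T(19,8)=197462483400+8·189036065010=1709751003480 | T(19,9)=189036065010+9·106175395755=1144614626805 | T(19,10)=106175395755+10·37112163803=477297033785 | T(19,11)=37112163803+11·8391004908=129413217791 | T(19,12)=8391004908+12·1256328866=23466951300 | T(19,13)=1256328866+13·125854638=2892439160 | T(19,14)=125854638+14·8408778=243577530 | T(19,15)=8408778+15·367200=13916778 | T(19,16)=367200+16·9996=527136 | T(19,17)=9996+17·153=12597 | T(19,18)=153+18·1=171 | T(19,19)=1+19·0=1
B_18 = ΣS(18,k) = 1+131071+64439010+2798806985+28958095545+110687251039+197462483400+189036065010+106175395755+37112163803+8391004908+1256328866+125854638+8408778+367200+9996+153+1 = 682076806159
B_19 = ΣS(19,k) = 1+262143+193448101+11259666950+147589284710+693081601779+1492924634839+1709751003480+1144614626805+477297033785+129413217791+23466951300+2892439160+243577530+13916778+527136+12597+171+1 = 5832742205057

682076806159, 5832742205057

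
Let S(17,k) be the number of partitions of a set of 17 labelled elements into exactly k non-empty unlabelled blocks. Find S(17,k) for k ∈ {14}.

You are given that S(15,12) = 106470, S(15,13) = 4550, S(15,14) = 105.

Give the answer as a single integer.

@16  (16,13):4550·13+106470→165620, (16,14):105·14+4550→6020
@17  (17,14):6020·14+165620→249900
Read S(17,14) = 249900.

249900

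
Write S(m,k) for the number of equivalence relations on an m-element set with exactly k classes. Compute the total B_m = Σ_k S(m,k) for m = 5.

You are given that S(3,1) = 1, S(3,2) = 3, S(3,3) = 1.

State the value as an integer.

52

i=4: T(4,1)=0+1·1=1 | T(4,2)=1+2·3=7 | T(4,3)=3+3·1=6 | T(4,4)=1+4·0=1
i=5: T(5,1)=0+1·1=1 | T(5,2)=1+2·7=15 | T(5,3)=7+3·6=25 | T(5,4)=6+4·1=10 | T(5,5)=1+5·0=1
B_5 = ΣS(5,k) = 1+15+25+10+1 = 52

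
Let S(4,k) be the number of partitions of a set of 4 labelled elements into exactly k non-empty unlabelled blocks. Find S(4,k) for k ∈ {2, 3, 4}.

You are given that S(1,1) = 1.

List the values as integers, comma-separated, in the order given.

@2  (2,1):1·1+0→1, (2,2):0·2+1→1
@3  (3,1):1·1+0→1, (3,2):1·2+1→3, (3,3):0·3+1→1
@4  (4,2):3·2+1→7, (4,3):1·3+3→6, (4,4):0·4+1→1
Read S(4,2) = 7, S(4,3) = 6, S(4,4) = 1.

7, 6, 1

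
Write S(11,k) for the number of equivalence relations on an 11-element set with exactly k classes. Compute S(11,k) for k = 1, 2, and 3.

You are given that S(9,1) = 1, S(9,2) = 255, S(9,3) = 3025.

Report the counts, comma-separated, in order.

1, 1023, 28501

@10  (10,1):1·1+0→1, (10,2):255·2+1→511, (10,3):3025·3+255→9330
@11  (11,1):1·1+0→1, (11,2):511·2+1→1023, (11,3):9330·3+511→28501
Read S(11,1) = 1, S(11,2) = 1023, S(11,3) = 28501.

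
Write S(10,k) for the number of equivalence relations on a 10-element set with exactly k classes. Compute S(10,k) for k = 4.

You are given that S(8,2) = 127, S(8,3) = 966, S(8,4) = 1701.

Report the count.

34105

@9  (9,3):966·3+127→3025, (9,4):1701·4+966→7770
@10  (10,4):7770·4+3025→34105
Read S(10,4) = 34105.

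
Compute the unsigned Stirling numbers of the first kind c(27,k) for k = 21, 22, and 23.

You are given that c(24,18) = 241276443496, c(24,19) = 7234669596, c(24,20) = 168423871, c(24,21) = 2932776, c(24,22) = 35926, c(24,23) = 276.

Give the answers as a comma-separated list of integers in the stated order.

1145254303050, 25922927745, 460012995

@25  (25,19):7234669596·24+241276443496→414908513800, (25,20):168423871·24+7234669596→11276842500, (25,21):2932776·24+168423871→238810495, (25,22):35926·24+2932776→3795000, (25,23):276·24+35926→42550
@26  (26,20):11276842500·25+414908513800→696829576300, (26,21):238810495·25+11276842500→17247104875, (26,22):3795000·25+238810495→333685495, (26,23):42550·25+3795000→4858750
@27  (27,21):17247104875·26+696829576300→1145254303050, (27,22):333685495·26+17247104875→25922927745, (27,23):4858750·26+333685495→460012995
Read c(27,21) = 1145254303050, c(27,22) = 25922927745, c(27,23) = 460012995.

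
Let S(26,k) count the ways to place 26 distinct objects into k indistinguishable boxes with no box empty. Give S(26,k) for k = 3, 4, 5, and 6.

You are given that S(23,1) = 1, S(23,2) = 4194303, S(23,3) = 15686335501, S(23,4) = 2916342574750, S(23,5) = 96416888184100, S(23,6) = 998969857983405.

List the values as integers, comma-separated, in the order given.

row 24: T[24][1]=1·1+0=1  T[24][2]=2·4194303+1=8388607  T[24][3]=3·15686335501+4194303=47063200806  T[24][4]=4·2916342574750+15686335501=11681056634501  T[24][5]=5·96416888184100+2916342574750=485000783495250  T[24][6]=6·998969857983405+96416888184100=6090236036084530
row 25: T[25][2]=2·8388607+1=16777215  T[25][3]=3·47063200806+8388607=141197991025  T[25][4]=4·11681056634501+47063200806=46771289738810  T[25][5]=5·485000783495250+11681056634501=2436684974110751  T[25][6]=6·6090236036084530+485000783495250=37026417000002430
row 26: T[26][3]=3·141197991025+16777215=423610750290  T[26][4]=4·46771289738810+141197991025=187226356946265  T[26][5]=5·2436684974110751+46771289738810=12230196160292565  T[26][6]=6·37026417000002430+2436684974110751=224595186974125331
Read S(26,3) = 423610750290, S(26,4) = 187226356946265, S(26,5) = 12230196160292565, S(26,6) = 224595186974125331.

423610750290, 187226356946265, 12230196160292565, 224595186974125331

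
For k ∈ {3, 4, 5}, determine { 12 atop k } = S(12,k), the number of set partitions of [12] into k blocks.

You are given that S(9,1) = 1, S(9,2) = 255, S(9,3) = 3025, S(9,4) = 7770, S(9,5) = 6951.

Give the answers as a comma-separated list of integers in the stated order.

[10] T[10,1]:1*1+0=1 · T[10,2]:2*255+1=511 · T[10,3]:3*3025+255=9330 · T[10,4]:4*7770+3025=34105 · T[10,5]:5*6951+7770=42525
[11] T[11,2]:2*511+1=1023 · T[11,3]:3*9330+511=28501 · T[11,4]:4*34105+9330=145750 · T[11,5]:5*42525+34105=246730
[12] T[12,3]:3*28501+1023=86526 · T[12,4]:4*145750+28501=611501 · T[12,5]:5*246730+145750=1379400
Read S(12,3) = 86526, S(12,4) = 611501, S(12,5) = 1379400.

86526, 611501, 1379400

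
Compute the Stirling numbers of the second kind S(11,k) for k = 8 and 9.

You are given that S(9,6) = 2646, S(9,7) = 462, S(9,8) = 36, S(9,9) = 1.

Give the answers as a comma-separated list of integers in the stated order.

row 10: T[10][7]=7·462+2646=5880  T[10][8]=8·36+462=750  T[10][9]=9·1+36=45
row 11: T[11][8]=8·750+5880=11880  T[11][9]=9·45+750=1155
Read S(11,8) = 11880, S(11,9) = 1155.

11880, 1155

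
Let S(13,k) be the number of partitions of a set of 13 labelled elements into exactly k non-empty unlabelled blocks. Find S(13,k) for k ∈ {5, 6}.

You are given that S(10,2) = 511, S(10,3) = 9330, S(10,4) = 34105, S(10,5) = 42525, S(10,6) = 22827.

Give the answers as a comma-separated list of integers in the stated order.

7508501, 9321312

r11: T_11,3=3×9330+511=28501; T_11,4=4×34105+9330=145750; T_11,5=5×42525+34105=246730; T_11,6=6×22827+42525=179487
r12: T_12,4=4×145750+28501=611501; T_12,5=5×246730+145750=1379400; T_12,6=6×179487+246730=1323652
r13: T_13,5=5×1379400+611501=7508501; T_13,6=6×1323652+1379400=9321312
Read S(13,5) = 7508501, S(13,6) = 9321312.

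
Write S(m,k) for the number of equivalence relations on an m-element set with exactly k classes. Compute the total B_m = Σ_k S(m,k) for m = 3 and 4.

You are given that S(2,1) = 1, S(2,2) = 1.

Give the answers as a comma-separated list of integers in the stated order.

5, 15

[3] T[3,1]:1*1+0=1 · T[3,2]:2*1+1=3 · T[3,3]:3*0+1=1
[4] T[4,1]:1*1+0=1 · T[4,2]:2*3+1=7 · T[4,3]:3*1+3=6 · T[4,4]:4*0+1=1
B_3 = ΣS(3,k) = 1+3+1 = 5
B_4 = ΣS(4,k) = 1+7+6+1 = 15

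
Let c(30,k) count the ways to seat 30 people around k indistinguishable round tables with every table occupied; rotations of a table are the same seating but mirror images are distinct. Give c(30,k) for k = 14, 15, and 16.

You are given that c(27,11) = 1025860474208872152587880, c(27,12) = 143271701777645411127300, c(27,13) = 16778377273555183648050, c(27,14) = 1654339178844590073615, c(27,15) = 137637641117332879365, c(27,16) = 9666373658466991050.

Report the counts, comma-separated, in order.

88776380550648116217781890, 8459574446076318147830625, 691254538651580660999025

i=28: T(28,12)=1025860474208872152587880+27·143271701777645411127300=4894196422205298253024980 | T(28,13)=143271701777645411127300+27·16778377273555183648050=596287888163635369624650 | T(28,14)=16778377273555183648050+27·1654339178844590073615=61445535102359115635655 | T(28,15)=1654339178844590073615+27·137637641117332879365=5370555489012577816470 | T(28,16)=137637641117332879365+27·9666373658466991050=398629729895941637715
i=29: T(29,13)=4894196422205298253024980+28·596287888163635369624650=21590257290787088602515180 | T(29,14)=596287888163635369624650+28·61445535102359115635655=2316762871029690607422990 | T(29,15)=61445535102359115635655+28·5370555489012577816470=211821088794711294496815 | T(29,16)=5370555489012577816470+28·398629729895941637715=16532187926098943672490
i=30: T(30,14)=21590257290787088602515180+29·2316762871029690607422990=88776380550648116217781890 | T(30,15)=2316762871029690607422990+29·211821088794711294496815=8459574446076318147830625 | T(30,16)=211821088794711294496815+29·16532187926098943672490=691254538651580660999025
Read c(30,14) = 88776380550648116217781890, c(30,15) = 8459574446076318147830625, c(30,16) = 691254538651580660999025.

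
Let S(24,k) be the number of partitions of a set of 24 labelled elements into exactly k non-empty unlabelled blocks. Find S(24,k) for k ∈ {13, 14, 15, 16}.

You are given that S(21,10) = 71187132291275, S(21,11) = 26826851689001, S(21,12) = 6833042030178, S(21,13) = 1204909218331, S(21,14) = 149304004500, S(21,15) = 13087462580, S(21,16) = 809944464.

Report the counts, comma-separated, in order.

6888836057922000, 1362091021641000, 195820242247080, 20677182465555

@22  (22,11):26826851689001·11+71187132291275→366282500870286, (22,12):6833042030178·12+26826851689001→108823356051137, (22,13):1204909218331·13+6833042030178→22496861868481, (22,14):149304004500·14+1204909218331→3295165281331, (22,15):13087462580·15+149304004500→345615943200, (22,16):809944464·16+13087462580→26046574004
@23  (23,12):108823356051137·12+366282500870286→1672162773483930, (23,13):22496861868481·13+108823356051137→401282560341390, (23,14):3295165281331·14+22496861868481→68629175807115, (23,15):345615943200·15+3295165281331→8479404429331, (23,16):26046574004·16+345615943200→762361127264
@24  (24,13):401282560341390·13+1672162773483930→6888836057922000, (24,14):68629175807115·14+401282560341390→1362091021641000, (24,15):8479404429331·15+68629175807115→195820242247080, (24,16):762361127264·16+8479404429331→20677182465555
Read S(24,13) = 6888836057922000, S(24,14) = 1362091021641000, S(24,15) = 195820242247080, S(24,16) = 20677182465555.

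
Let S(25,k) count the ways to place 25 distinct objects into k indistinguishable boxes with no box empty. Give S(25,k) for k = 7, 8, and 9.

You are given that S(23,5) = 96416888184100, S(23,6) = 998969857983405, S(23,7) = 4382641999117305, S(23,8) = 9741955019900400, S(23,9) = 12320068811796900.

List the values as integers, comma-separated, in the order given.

r24: T_24,6=6×998969857983405+96416888184100=6090236036084530; T_24,7=7×4382641999117305+998969857983405=31677463851804540; T_24,8=8×9741955019900400+4382641999117305=82318282158320505; T_24,9=9×12320068811796900+9741955019900400=120622574326072500
r25: T_25,7=7×31677463851804540+6090236036084530=227832482998716310; T_25,8=8×82318282158320505+31677463851804540=690223721118368580; T_25,9=9×120622574326072500+82318282158320505=1167921451092973005
Read S(25,7) = 227832482998716310, S(25,8) = 690223721118368580, S(25,9) = 1167921451092973005.

227832482998716310, 690223721118368580, 1167921451092973005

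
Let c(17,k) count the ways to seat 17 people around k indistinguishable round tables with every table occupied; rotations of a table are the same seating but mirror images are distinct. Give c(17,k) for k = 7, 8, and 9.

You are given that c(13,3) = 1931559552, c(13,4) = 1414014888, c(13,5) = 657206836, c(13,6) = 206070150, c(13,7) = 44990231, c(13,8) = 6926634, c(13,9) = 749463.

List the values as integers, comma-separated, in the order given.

i=14: T(14,4)=1931559552+13·1414014888=20313753096 | T(14,5)=1414014888+13·657206836=9957703756 | T(14,6)=657206836+13·206070150=3336118786 | T(14,7)=206070150+13·44990231=790943153 | T(14,8)=44990231+13·6926634=135036473 | T(14,9)=6926634+13·749463=16669653
i=15: T(15,5)=20313753096+14·9957703756=159721605680 | T(15,6)=9957703756+14·3336118786=56663366760 | T(15,7)=3336118786+14·790943153=14409322928 | T(15,8)=790943153+14·135036473=2681453775 | T(15,9)=135036473+14·16669653=368411615
i=16: T(16,6)=159721605680+15·56663366760=1009672107080 | T(16,7)=56663366760+15·14409322928=272803210680 | T(16,8)=14409322928+15·2681453775=54631129553 | T(16,9)=2681453775+15·368411615=8207628000
i=17: T(17,7)=1009672107080+16·272803210680=5374523477960 | T(17,8)=272803210680+16·54631129553=1146901283528 | T(17,9)=54631129553+16·8207628000=185953177553
Read c(17,7) = 5374523477960, c(17,8) = 1146901283528, c(17,9) = 185953177553.

5374523477960, 1146901283528, 185953177553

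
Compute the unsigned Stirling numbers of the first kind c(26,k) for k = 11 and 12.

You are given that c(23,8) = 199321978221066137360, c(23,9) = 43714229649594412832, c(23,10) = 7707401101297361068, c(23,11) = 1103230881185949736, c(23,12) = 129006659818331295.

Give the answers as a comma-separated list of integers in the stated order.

31882014375298512782500, 4284218746244111474800

@24  (24,9):43714229649594412832·23+199321978221066137360→1204749260161737632496, (24,10):7707401101297361068·23+43714229649594412832→220984454979433717396, (24,11):1103230881185949736·23+7707401101297361068→33081711368574204996, (24,12):129006659818331295·23+1103230881185949736→4070384057007569521
@25  (25,10):220984454979433717396·24+1204749260161737632496→6508376179668146850000, (25,11):33081711368574204996·24+220984454979433717396→1014945527825214637300, (25,12):4070384057007569521·24+33081711368574204996→130770928736755873500
@26  (26,11):1014945527825214637300·25+6508376179668146850000→31882014375298512782500, (26,12):130770928736755873500·25+1014945527825214637300→4284218746244111474800
Read c(26,11) = 31882014375298512782500, c(26,12) = 4284218746244111474800.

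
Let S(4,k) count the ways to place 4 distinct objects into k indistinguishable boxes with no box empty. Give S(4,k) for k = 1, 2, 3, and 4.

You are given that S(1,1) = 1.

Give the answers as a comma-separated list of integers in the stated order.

i=2: T(2,1)=0+1·1=1 | T(2,2)=1+2·0=1
i=3: T(3,1)=0+1·1=1 | T(3,2)=1+2·1=3 | T(3,3)=1+3·0=1
i=4: T(4,1)=0+1·1=1 | T(4,2)=1+2·3=7 | T(4,3)=3+3·1=6 | T(4,4)=1+4·0=1
Read S(4,1) = 1, S(4,2) = 7, S(4,3) = 6, S(4,4) = 1.

1, 7, 6, 1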